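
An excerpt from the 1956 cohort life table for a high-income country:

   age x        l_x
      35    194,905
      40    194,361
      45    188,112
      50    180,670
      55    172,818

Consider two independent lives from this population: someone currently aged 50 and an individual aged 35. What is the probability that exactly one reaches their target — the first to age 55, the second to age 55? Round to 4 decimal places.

0.1469

p₁ = l_55/l_50 = 172,818/180,670 = 0.956540; p₂ = l_55/l_35 = 172,818/194,905 = 0.886678.
P(exactly one) = p₁(1−p₂) + (1−p₁)p₂ = 0.108397 + 0.038535 = 0.146932.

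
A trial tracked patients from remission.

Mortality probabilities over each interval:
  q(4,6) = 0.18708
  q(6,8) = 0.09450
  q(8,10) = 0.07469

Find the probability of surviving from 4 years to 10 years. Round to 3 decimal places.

The overall survival probability is (1 − 0.18708) × (1 − 0.09450) × (1 − 0.07469).
= 0.81292 × 0.90550 × 0.92531 = 0.681120.

0.681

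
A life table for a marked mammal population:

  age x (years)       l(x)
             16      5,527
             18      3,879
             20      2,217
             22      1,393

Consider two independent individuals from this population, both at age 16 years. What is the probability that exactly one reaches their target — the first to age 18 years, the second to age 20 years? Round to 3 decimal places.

0.540

p₁ = l(18)/l(16) = 3,879/5,527 = 0.701827; p₂ = l(20)/l(16) = 2,217/5,527 = 0.401122.
P(exactly one) = p₁(1−p₂) + (1−p₁)p₂ = 0.420309 + 0.119604 = 0.539913.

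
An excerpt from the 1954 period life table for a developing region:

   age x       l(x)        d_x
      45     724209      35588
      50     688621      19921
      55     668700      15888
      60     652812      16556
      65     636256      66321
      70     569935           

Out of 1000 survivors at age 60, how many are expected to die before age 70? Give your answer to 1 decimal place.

127.0

The relevant probability is 1 − 569935/652812 = 0.126954.
Expected number = 1000 × 0.126954 = 127.0.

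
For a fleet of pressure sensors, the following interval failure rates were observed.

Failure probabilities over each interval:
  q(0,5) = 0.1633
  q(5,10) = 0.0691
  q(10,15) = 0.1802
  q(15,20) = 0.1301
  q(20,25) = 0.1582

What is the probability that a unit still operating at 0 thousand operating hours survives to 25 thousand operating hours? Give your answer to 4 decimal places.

Chaining the interval survival probabilities: (1 − 0.1633) × (1 − 0.0691) × (1 − 0.1802) × (1 − 0.1301) × (1 − 0.1582).
= 0.8367 × 0.9309 × 0.8198 × 0.8699 × 0.8418 = 0.467583.

0.4676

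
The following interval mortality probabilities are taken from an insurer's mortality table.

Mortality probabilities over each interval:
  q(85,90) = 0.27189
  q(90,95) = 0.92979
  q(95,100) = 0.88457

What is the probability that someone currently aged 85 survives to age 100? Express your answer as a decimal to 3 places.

0.006

Chaining the interval survival probabilities: (1 − 0.27189) × (1 − 0.92979) × (1 − 0.88457).
= 0.72811 × 0.07021 × 0.11543 = 0.005901.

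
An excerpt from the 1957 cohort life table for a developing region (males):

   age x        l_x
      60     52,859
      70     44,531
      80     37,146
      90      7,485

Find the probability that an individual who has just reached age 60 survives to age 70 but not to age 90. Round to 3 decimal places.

We want 10|20q60 = (l_70 − l_90)/l_60.
This is the probability of reaching 70 but not 90, conditional on being alive at 60: (l_70 − l_90) / l_60.
= (44,531 − 7,485) / 52,859 = 37,046 / 52,859 = 0.700846.

0.701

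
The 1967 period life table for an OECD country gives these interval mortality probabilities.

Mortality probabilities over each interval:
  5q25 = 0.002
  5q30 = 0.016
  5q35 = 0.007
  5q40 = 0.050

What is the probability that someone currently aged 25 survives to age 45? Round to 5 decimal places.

Survival from 25 to 45 is the product of surviving each interval: (1 − 0.002) × (1 − 0.016) × (1 − 0.007) × (1 − 0.050).
= 0.998 × 0.984 × 0.993 × 0.950 = 0.926400.

0.92640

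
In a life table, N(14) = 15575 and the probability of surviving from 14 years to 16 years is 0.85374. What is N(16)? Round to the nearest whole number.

N(16) = N(14) × p = 15575 × 0.85374 = 13297.

13297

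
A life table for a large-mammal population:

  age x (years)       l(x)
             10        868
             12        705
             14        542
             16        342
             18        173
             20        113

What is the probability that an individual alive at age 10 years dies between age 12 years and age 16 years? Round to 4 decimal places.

0.4182

This is the probability of reaching 12 but not 16, conditional on being alive at 10: (l(12) − l(16)) / l(10).
= (705 − 342) / 868 = 363 / 868 = 0.418203.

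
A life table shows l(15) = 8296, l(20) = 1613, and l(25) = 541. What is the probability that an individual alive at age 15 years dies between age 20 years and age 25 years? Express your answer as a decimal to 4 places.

0.1292

This is the probability of reaching 20 but not 25, conditional on being alive at 15: (l(20) − l(25)) / l(15).
= (1613 − 541) / 8296 = 1072 / 8296 = 0.129219.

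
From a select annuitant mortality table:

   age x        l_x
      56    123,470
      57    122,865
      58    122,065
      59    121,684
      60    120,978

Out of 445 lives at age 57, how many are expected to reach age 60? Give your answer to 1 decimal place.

The relevant probability is 120,978/122,865 = 0.984642.
Expected number = 445 × 0.984642 = 438.2.

438.2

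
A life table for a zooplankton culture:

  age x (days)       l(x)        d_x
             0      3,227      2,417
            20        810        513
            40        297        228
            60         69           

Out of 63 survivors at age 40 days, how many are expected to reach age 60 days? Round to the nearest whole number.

15

The relevant probability is 69/297 = 0.232323.
Expected number = 63 × 0.232323 = 15.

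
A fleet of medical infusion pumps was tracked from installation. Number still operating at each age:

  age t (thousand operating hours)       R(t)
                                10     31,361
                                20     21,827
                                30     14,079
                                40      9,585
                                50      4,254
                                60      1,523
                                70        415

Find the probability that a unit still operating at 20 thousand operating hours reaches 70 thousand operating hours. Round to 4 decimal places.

0.0190

The conditional survival probability is R(70)/R(20) = 415/21,827 = 0.019013.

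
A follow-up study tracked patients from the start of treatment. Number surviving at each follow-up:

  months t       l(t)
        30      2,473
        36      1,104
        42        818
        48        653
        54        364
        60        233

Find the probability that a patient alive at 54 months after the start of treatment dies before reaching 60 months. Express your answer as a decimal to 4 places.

0.3599

P(die before 60 | alive at 54) = 1 − l(60)/l(54) = 1 − 233/364 = (131)/364 = 0.359890.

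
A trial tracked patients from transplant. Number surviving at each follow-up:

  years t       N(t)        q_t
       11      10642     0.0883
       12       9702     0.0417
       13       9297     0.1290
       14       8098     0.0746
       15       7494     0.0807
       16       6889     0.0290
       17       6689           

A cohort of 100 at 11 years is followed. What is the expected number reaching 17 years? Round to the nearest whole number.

The relevant probability is 6689/10642 = 0.628547.
Expected number = 100 × 0.628547 = 63.

63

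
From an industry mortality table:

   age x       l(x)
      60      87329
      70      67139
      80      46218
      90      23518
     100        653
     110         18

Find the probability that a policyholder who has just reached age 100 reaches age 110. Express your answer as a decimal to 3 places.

The conditional survival probability is l(110)/l(100) = 18/653 = 0.027565.

0.028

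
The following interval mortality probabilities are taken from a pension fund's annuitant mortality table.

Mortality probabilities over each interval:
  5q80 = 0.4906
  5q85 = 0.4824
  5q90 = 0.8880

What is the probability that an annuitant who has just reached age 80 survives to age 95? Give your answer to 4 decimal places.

0.0295

Chaining the interval survival probabilities: (1 − 0.4906) × (1 − 0.4824) × (1 − 0.8880).
= 0.5094 × 0.5176 × 0.1120 = 0.029531.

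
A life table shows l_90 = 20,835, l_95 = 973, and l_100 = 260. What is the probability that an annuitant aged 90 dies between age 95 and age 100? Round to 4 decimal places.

This is the probability of reaching 95 but not 100, conditional on being alive at 90: (l_95 − l_100) / l_90.
= (973 − 260) / 20,835 = 713 / 20,835 = 0.034221.

0.0342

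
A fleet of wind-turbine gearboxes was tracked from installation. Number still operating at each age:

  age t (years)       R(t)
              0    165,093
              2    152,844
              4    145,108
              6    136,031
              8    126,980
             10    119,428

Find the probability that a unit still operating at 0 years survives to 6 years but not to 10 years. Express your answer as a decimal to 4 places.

0.1006

This is the probability of reaching 6 but not 10, conditional on being operational at 0: (R(6) − R(10)) / R(0).
= (136,031 − 119,428) / 165,093 = 16,603 / 165,093 = 0.100568.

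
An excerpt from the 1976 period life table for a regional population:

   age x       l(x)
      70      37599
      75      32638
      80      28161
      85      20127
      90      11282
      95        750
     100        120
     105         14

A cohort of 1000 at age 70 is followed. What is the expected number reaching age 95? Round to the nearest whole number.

The relevant probability is 750/37599 = 0.019947.
Expected number = 1000 × 0.019947 = 20.

20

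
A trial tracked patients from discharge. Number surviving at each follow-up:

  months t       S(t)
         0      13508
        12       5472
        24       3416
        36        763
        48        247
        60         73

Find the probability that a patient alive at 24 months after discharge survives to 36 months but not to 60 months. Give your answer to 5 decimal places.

This is the probability of reaching 36 but not 60, conditional on being alive at 24: (S(36) − S(60)) / S(24).
= (763 − 73) / 3416 = 690 / 3416 = 0.201991.

0.20199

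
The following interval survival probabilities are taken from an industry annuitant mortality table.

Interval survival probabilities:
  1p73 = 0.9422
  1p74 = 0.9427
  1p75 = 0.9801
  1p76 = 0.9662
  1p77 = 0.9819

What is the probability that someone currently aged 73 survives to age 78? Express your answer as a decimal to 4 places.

Chaining the interval survival probabilities: 0.9422 × 0.9427 × 0.9801 × 0.9662 × 0.9819.
= 0.825888.

0.8259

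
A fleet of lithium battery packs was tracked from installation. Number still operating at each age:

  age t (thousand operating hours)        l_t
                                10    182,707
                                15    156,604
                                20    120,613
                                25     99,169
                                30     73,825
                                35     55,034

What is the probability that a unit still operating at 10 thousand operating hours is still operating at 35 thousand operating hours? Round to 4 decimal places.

The conditional survival probability is l_35/l_10 = 55,034/182,707 = 0.301215.

0.3012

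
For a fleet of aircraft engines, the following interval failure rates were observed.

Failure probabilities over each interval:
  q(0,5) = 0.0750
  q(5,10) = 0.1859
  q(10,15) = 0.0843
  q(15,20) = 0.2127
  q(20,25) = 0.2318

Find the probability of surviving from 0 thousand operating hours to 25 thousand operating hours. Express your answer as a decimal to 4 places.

0.4170

P(survive 0→25) = (1 − 0.0750) × (1 − 0.1859) × (1 − 0.0843) × (1 − 0.2127) × (1 − 0.2318).
= 0.9250 × 0.8141 × 0.9157 × 0.7873 × 0.7682 = 0.417049.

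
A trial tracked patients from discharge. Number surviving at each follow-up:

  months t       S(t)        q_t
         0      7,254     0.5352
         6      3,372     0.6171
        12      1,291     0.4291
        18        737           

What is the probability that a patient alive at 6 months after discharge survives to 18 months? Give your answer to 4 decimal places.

The conditional survival probability is S(18)/S(6) = 737/3,372 = 0.218565.

0.2186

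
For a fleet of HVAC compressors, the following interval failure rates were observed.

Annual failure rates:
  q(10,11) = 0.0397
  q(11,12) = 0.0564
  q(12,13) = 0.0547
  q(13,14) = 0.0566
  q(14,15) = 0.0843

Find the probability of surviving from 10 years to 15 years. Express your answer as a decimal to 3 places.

Survival from 10 to 15 is the product of surviving each interval: (1 − 0.0397) × (1 − 0.0564) × (1 − 0.0547) × (1 − 0.0566) × (1 − 0.0843).
= 0.9603 × 0.9436 × 0.9453 × 0.9434 × 0.9157 = 0.739969.

0.740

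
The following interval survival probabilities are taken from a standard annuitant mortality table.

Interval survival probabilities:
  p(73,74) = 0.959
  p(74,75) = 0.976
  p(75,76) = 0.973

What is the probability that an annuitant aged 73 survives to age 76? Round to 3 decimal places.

Chaining the interval survival probabilities: 0.959 × 0.976 × 0.973.
= 0.910712.

0.911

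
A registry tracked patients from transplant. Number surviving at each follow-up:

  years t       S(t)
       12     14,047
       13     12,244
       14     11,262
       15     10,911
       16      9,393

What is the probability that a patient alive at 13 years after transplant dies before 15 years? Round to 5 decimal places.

P(die before 15 | alive at 13) = 1 − S(15)/S(13) = 1 − 10,911/12,244 = (1,333)/12,244 = 0.108870.

0.10887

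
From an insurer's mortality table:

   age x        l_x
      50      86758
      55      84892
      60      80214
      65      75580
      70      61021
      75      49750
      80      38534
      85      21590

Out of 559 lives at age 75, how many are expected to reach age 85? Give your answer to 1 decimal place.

The relevant probability is 21590/49750 = 0.433970.
Expected number = 559 × 0.433970 = 242.6.

242.6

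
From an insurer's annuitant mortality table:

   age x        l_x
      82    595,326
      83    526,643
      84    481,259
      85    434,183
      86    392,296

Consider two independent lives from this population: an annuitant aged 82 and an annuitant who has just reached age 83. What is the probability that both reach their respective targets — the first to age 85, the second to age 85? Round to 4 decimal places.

p₁ = l_85/l_82 = 434,183/595,326 = 0.729320; p₂ = l_85/l_83 = 434,183/526,643 = 0.824435.
P(both) = p₁ × p₂ = 0.729320 × 0.824435 = 0.601277.

0.6013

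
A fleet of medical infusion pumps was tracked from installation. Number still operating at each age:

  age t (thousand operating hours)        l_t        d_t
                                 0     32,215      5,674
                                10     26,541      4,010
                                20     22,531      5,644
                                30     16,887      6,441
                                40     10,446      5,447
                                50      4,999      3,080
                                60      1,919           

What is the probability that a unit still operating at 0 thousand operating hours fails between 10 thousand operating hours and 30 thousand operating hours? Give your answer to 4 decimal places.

This is the probability of reaching 10 but not 30, conditional on being operational at 0: (l_10 − l_30) / l_0.
= (26,541 − 16,887) / 32,215 = 9,654 / 32,215 = 0.299674.

0.2997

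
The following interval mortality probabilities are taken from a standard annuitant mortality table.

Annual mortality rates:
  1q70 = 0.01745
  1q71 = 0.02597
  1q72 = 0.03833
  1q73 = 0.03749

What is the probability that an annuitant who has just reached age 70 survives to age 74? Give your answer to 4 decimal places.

0.8858

The overall survival probability is (1 − 0.01745) × (1 − 0.02597) × (1 − 0.03833) × (1 − 0.03749).
= 0.98255 × 0.97403 × 0.96167 × 0.96251 = 0.885846.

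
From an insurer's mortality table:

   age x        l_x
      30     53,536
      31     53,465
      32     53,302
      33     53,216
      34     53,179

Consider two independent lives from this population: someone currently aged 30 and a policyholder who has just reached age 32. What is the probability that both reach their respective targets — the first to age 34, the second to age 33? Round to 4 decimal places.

p₁ = l_34/l_30 = 53,179/53,536 = 0.993332; p₂ = l_33/l_32 = 53,216/53,302 = 0.998387.
P(both) = p₁ × p₂ = 0.993332 × 0.998387 = 0.991730.

0.9917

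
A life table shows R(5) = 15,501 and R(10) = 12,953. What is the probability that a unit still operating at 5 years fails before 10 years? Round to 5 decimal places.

0.16438

P(fail before 10 | operational at 5) = 1 − R(10)/R(5) = 1 − 12,953/15,501 = (2,548)/15,501 = 0.164376.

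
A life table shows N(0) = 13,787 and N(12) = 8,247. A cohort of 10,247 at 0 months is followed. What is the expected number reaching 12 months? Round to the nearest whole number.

6129

The relevant probability is 8,247/13,787 = 0.598172.
Expected number = 10,247 × 0.598172 = 6129.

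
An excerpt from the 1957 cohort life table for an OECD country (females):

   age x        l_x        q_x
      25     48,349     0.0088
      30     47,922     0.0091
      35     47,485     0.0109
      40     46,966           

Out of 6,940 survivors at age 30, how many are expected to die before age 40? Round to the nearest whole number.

The relevant probability is 1 − 46,966/47,922 = 0.019949.
Expected number = 6,940 × 0.019949 = 138.

138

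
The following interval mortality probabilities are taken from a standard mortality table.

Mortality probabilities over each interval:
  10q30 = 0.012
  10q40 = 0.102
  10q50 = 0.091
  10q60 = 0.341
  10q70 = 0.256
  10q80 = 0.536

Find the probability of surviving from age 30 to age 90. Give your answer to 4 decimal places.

The overall survival probability is (1 − 0.012) × (1 − 0.102) × (1 − 0.091) × (1 − 0.341) × (1 − 0.256) × (1 − 0.536).
= 0.988 × 0.898 × 0.909 × 0.659 × 0.744 × 0.464 = 0.183474.

0.1835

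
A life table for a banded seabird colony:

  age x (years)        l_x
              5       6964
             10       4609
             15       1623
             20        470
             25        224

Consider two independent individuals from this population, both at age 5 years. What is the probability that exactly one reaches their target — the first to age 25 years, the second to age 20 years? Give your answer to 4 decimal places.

p₁ = l_25/l_5 = 224/6964 = 0.032165; p₂ = l_20/l_5 = 470/6964 = 0.067490.
P(exactly one) = p₁(1−p₂) + (1−p₁)p₂ = 0.029994 + 0.065319 = 0.095313.

0.0953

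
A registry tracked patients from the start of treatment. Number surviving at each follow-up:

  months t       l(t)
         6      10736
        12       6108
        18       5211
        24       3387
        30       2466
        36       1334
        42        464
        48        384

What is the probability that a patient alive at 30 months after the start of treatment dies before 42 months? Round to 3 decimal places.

P(die before 42 | alive at 30) = 1 − l(42)/l(30) = 1 − 464/2466 = (2002)/2466 = 0.811841.

0.812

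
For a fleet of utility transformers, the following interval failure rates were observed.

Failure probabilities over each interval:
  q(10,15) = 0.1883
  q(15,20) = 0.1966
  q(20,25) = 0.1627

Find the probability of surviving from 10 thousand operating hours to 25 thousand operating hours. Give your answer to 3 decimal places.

0.546

Chaining the interval survival probabilities: (1 − 0.1883) × (1 − 0.1966) × (1 − 0.1627).
= 0.8117 × 0.8034 × 0.8373 = 0.546020.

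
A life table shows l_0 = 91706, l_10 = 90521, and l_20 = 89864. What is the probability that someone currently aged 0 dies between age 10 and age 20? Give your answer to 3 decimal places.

0.007

This is the probability of reaching 10 but not 20, conditional on being alive at 0: (l_10 − l_20) / l_0.
= (90521 − 89864) / 91706 = 657 / 91706 = 0.007164.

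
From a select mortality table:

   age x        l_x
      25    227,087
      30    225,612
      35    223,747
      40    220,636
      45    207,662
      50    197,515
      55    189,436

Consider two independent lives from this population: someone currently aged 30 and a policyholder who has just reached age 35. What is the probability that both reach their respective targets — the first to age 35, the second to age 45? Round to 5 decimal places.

p₁ = l_35/l_30 = 223,747/225,612 = 0.991734; p₂ = l_45/l_35 = 207,662/223,747 = 0.928111.
P(both) = p₁ × p₂ = 0.991734 × 0.928111 = 0.920439.

0.92044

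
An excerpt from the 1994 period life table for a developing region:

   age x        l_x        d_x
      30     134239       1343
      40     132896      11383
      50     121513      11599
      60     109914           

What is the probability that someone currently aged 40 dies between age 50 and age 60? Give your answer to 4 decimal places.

This is the probability of reaching 50 but not 60, conditional on being alive at 40: (l_50 − l_60) / l_40.
= (121513 − 109914) / 132896 = 11599 / 132896 = 0.087279.

0.0873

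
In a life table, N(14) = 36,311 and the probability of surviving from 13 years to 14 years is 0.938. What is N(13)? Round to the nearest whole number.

N(13) = N(14) / p = 36,311 / 0.938 = 38711.

38711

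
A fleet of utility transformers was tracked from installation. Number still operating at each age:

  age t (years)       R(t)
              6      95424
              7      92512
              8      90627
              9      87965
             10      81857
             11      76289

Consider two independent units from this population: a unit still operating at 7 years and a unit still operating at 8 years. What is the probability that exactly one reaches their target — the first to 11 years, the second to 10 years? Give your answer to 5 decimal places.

p₁ = R(11)/R(7) = 76289/92512 = 0.824639; p₂ = R(10)/R(8) = 81857/90627 = 0.903230.
P(exactly one) = p₁(1−p₂) + (1−p₁)p₂ = 0.079800 + 0.158391 = 0.238192.

0.23819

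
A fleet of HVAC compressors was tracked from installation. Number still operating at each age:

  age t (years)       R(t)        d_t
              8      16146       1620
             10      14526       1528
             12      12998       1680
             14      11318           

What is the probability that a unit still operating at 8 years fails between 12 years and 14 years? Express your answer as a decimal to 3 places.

This is the probability of reaching 12 but not 14, conditional on being operational at 8: (R(12) − R(14)) / R(8).
= (12998 − 11318) / 16146 = 1680 / 16146 = 0.104051.

0.104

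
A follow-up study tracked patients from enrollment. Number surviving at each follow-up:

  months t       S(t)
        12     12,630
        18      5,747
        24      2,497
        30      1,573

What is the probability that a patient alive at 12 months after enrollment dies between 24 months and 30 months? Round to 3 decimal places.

0.073

This is the probability of reaching 24 but not 30, conditional on being alive at 12: (S(24) − S(30)) / S(12).
= (2,497 − 1,573) / 12,630 = 924 / 12,630 = 0.073159.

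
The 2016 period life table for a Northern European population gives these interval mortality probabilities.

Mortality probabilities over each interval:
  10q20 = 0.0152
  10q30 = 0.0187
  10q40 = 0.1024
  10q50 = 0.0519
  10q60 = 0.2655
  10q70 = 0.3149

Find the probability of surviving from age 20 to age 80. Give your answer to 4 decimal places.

0.4138

The overall survival probability is (1 − 0.0152) × (1 − 0.0187) × (1 − 0.1024) × (1 − 0.0519) × (1 − 0.2655) × (1 − 0.3149).
= 0.9848 × 0.9813 × 0.8976 × 0.9481 × 0.7345 × 0.6851 = 0.413840.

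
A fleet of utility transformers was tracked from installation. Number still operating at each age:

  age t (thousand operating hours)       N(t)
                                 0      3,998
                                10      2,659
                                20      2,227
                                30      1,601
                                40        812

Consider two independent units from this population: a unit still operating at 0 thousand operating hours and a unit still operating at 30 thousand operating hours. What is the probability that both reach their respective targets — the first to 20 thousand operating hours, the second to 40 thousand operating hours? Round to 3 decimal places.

p₁ = N(20)/N(0) = 2,227/3,998 = 0.557029; p₂ = N(40)/N(30) = 812/1,601 = 0.507183.
P(both) = p₁ × p₂ = 0.557029 × 0.507183 = 0.282516.

0.283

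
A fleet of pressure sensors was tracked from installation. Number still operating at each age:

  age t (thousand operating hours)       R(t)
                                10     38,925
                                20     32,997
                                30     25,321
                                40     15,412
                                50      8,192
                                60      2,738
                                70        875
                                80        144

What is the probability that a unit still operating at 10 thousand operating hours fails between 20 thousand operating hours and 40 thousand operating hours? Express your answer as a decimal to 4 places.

0.4518

This is the probability of reaching 20 but not 40, conditional on being operational at 10: (R(20) − R(40)) / R(10).
= (32,997 − 15,412) / 38,925 = 17,585 / 38,925 = 0.451766.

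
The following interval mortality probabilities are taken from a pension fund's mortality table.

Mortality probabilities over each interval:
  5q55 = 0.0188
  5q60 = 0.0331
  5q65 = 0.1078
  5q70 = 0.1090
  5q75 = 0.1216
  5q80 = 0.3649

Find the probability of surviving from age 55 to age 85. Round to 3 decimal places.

0.421

30p55 = (1 − 0.0188) × (1 − 0.0331) × (1 − 0.1078) × (1 − 0.1090) × (1 − 0.1216) × (1 − 0.3649).
= 0.9812 × 0.9669 × 0.8922 × 0.8910 × 0.8784 × 0.6351 = 0.420740.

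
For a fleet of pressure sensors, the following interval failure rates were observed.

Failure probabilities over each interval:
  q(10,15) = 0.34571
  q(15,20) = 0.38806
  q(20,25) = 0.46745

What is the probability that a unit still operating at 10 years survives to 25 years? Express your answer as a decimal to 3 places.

0.213

Chaining the interval survival probabilities: (1 − 0.34571) × (1 − 0.38806) × (1 − 0.46745).
= 0.65429 × 0.61194 × 0.53255 = 0.213226.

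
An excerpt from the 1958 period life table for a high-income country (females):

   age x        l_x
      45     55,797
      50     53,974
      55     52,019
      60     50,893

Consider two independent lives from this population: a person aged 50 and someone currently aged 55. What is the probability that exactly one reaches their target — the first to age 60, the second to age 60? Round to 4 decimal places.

0.0763

p₁ = l_60/l_50 = 50,893/53,974 = 0.942917; p₂ = l_60/l_55 = 50,893/52,019 = 0.978354.
P(exactly one) = p₁(1−p₂) + (1−p₁)p₂ = 0.020410 + 0.055847 = 0.076258.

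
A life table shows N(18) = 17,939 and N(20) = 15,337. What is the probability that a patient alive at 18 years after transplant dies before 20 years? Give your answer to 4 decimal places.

P(die before 20 | alive at 18) = 1 − N(20)/N(18) = 1 − 15,337/17,939 = (2,602)/17,939 = 0.145047.

0.1450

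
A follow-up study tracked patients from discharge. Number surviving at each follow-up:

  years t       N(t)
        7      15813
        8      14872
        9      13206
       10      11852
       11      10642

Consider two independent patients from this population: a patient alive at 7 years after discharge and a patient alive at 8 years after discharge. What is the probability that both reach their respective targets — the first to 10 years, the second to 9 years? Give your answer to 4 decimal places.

p₁ = N(10)/N(7) = 11852/15813 = 0.749510; p₂ = N(9)/N(8) = 13206/14872 = 0.887977.
P(both) = p₁ × p₂ = 0.749510 × 0.887977 = 0.665548.

0.6655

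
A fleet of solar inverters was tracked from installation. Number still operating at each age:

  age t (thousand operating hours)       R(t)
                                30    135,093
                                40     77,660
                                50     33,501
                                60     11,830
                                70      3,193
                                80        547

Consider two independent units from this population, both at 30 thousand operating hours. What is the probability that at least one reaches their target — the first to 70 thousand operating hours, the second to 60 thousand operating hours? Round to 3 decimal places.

p₁ = R(70)/R(30) = 3,193/135,093 = 0.023636; p₂ = R(60)/R(30) = 11,830/135,093 = 0.087569.
P(at least one) = 1 − (1−p₁)(1−p₂) = 1 − 0.976364 × 0.912431 = 0.109135.

0.109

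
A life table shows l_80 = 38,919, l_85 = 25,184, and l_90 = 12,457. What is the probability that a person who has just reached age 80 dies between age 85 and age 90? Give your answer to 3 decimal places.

0.327

This is the probability of reaching 85 but not 90, conditional on being alive at 80: (l_85 − l_90) / l_80.
= (25,184 − 12,457) / 38,919 = 12,727 / 38,919 = 0.327013.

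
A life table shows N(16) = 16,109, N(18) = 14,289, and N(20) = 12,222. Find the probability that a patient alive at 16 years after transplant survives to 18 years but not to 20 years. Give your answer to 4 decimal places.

This is the probability of reaching 18 but not 20, conditional on being alive at 16: (N(18) − N(20)) / N(16).
= (14,289 − 12,222) / 16,109 = 2,067 / 16,109 = 0.128313.

0.1283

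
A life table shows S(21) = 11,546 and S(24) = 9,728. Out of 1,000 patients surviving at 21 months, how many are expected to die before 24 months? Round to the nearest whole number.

The relevant probability is 1 − 9,728/11,546 = 0.157457.
Expected number = 1,000 × 0.157457 = 157.

157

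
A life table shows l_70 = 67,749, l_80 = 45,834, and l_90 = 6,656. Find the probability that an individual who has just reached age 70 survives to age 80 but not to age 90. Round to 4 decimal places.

0.5783

We want 10|10q70 = (l_80 − l_90)/l_70.
This is the probability of reaching 80 but not 90, conditional on being alive at 70: (l_80 − l_90) / l_70.
= (45,834 − 6,656) / 67,749 = 39,178 / 67,749 = 0.578282.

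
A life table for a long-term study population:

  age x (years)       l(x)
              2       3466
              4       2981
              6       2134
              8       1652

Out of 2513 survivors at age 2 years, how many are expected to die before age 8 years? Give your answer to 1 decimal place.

1315.2

The relevant probability is 1 − 1652/3466 = 0.523370.
Expected number = 2513 × 0.523370 = 1315.2.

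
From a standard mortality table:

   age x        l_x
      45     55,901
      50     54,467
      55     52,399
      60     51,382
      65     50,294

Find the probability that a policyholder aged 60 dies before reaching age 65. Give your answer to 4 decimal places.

P(die before 65 | alive at 60) = 1 − l_65/l_60 = 1 − 50,294/51,382 = (1,088)/51,382 = 0.021175.

0.0212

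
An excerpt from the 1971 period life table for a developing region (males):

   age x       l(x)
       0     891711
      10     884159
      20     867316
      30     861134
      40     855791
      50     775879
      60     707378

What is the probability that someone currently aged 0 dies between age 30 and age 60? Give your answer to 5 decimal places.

This is the probability of reaching 30 but not 60, conditional on being alive at 0: (l(30) − l(60)) / l(0).
= (861134 − 707378) / 891711 = 153756 / 891711 = 0.172428.

0.17243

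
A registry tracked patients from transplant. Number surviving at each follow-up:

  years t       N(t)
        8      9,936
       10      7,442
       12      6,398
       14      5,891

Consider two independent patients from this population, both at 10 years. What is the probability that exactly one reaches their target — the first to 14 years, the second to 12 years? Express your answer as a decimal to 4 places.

0.2902

p₁ = N(14)/N(10) = 5,891/7,442 = 0.791588; p₂ = N(12)/N(10) = 6,398/7,442 = 0.859715.
P(exactly one) = p₁(1−p₂) + (1−p₁)p₂ = 0.111048 + 0.179175 = 0.290223.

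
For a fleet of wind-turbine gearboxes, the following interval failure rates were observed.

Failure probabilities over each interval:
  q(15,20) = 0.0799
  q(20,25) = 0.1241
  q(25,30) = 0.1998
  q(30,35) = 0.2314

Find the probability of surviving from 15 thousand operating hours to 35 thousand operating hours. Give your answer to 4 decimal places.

0.4957

P(survive 15→35) = (1 − 0.0799) × (1 − 0.1241) × (1 − 0.1998) × (1 − 0.2314).
= 0.9201 × 0.8759 × 0.8002 × 0.7686 = 0.495665.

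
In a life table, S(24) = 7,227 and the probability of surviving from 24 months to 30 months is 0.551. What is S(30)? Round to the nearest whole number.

3982

S(30) = S(24) × p = 7,227 × 0.551 = 3982.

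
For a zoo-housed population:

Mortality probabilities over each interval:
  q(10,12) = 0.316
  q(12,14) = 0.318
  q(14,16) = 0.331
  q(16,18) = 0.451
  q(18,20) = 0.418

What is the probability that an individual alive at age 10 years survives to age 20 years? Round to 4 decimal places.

Chaining the interval survival probabilities: (1 − 0.316) × (1 − 0.318) × (1 − 0.331) × (1 − 0.451) × (1 − 0.418).
= 0.684 × 0.682 × 0.669 × 0.549 × 0.582 = 0.099715.

0.0997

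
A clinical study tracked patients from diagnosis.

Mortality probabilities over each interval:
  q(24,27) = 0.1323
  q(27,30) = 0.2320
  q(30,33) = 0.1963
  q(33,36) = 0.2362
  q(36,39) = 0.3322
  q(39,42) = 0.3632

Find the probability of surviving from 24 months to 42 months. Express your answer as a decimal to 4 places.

Chaining the interval survival probabilities: (1 − 0.1323) × (1 − 0.2320) × (1 − 0.1963) × (1 − 0.2362) × (1 − 0.3322) × (1 − 0.3632).
= 0.8677 × 0.7680 × 0.8037 × 0.7638 × 0.6678 × 0.6368 = 0.173962.

0.1740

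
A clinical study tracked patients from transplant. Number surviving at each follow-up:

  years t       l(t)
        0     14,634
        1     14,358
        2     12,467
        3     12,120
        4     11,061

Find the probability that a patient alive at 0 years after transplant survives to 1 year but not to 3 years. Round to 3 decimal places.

This is the probability of reaching 1 but not 3, conditional on being alive at 0: (l(1) − l(3)) / l(0).
= (14,358 − 12,120) / 14,634 = 2,238 / 14,634 = 0.152932.

0.153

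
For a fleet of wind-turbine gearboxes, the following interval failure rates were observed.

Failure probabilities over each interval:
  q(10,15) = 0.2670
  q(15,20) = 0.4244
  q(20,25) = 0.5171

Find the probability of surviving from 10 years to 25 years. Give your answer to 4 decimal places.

0.2037

The overall survival probability is (1 − 0.2670) × (1 − 0.4244) × (1 − 0.5171).
= 0.7330 × 0.5756 × 0.4829 = 0.203743.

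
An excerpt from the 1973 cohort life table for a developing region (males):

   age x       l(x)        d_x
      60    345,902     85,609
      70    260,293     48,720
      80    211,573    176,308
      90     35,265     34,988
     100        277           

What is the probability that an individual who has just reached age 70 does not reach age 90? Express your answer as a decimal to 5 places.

0.86452

P(die before 90 | alive at 70) = 1 − l(90)/l(70) = 1 − 35,265/260,293 = (225,028)/260,293 = 0.864518.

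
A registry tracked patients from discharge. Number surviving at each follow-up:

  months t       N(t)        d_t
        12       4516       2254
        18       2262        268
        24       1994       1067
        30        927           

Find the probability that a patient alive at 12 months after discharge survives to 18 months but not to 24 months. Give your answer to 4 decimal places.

This is the probability of reaching 18 but not 24, conditional on being alive at 12: (N(18) − N(24)) / N(12).
= (2262 − 1994) / 4516 = 268 / 4516 = 0.059345.

0.0593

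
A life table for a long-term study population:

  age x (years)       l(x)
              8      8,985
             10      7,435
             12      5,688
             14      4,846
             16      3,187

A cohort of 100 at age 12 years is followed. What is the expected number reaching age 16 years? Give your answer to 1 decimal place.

The relevant probability is 3,187/5,688 = 0.560302.
Expected number = 100 × 0.560302 = 56.0.

56.0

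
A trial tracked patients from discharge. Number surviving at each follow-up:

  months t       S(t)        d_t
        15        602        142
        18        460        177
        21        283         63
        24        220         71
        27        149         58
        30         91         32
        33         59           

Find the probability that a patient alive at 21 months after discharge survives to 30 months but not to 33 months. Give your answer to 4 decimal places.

0.1131

This is the probability of reaching 30 but not 33, conditional on being alive at 21: (S(30) − S(33)) / S(21).
= (91 − 59) / 283 = 32 / 283 = 0.113074.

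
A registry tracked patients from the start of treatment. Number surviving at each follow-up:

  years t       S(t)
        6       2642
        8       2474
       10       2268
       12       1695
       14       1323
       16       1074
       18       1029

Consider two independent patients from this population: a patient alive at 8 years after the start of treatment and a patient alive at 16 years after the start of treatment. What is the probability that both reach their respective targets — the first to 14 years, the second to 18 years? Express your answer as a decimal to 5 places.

0.51236

p₁ = S(14)/S(8) = 1323/2474 = 0.534762; p₂ = S(18)/S(16) = 1029/1074 = 0.958101.
P(both) = p₁ × p₂ = 0.534762 × 0.958101 = 0.512356.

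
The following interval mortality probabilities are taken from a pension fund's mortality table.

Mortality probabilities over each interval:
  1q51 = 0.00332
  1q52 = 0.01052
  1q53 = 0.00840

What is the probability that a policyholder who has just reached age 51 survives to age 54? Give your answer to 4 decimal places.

0.9779

Survival from 51 to 54 is the product of surviving each interval: (1 − 0.00332) × (1 − 0.01052) × (1 − 0.00840).
= 0.99668 × 0.98948 × 0.99160 = 0.977911.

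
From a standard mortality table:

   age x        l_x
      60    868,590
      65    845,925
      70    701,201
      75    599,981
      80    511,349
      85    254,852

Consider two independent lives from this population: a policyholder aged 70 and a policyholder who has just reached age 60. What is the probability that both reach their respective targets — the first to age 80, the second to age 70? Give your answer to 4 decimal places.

p₁ = l_80/l_70 = 511,349/701,201 = 0.729247; p₂ = l_70/l_60 = 701,201/868,590 = 0.807287.
P(both) = p₁ × p₂ = 0.729247 × 0.807287 = 0.588712.

0.5887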